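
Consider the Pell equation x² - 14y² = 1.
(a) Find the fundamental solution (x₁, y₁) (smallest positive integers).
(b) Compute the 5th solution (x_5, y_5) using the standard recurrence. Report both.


Step 1: Find the fundamental solution (x₁, y₁) of x² - 14y² = 1.
  Expand √14 as a continued fraction. a₀ = ⌊√14⌋ = 3; iterate m_{k+1} = d_k·a_k − m_k, d_{k+1} = (14 − m_{k+1}²)/d_k, a_{k+1} = ⌊(a₀ + m_{k+1})/d_{k+1}⌋ (starting m₀ = 0, d₀ = 1), with convergents p_k = a_k·p_{k-1} + p_{k-2}, q_k = a_k·q_{k-1} + q_{k-2} (p₋₁ = 1, q₋₁ = 0):
  k = 0: a₀ = 3; p₀/q₀ = 3/1; p₀² − 14·q₀² = 9 − 14 = -5.
  k = 1: m = 3, d = 5, a = ⌊(3 + 3)/5⌋ = 1; p/q = (1·3 + 1)/(1·1 + 0) = 4/1; p² − 14·q² = 16 − 14 = 2.
  k = 2: m = 2, d = 2, a = ⌊(3 + 2)/2⌋ = 2; p/q = (2·4 + 3)/(2·1 + 1) = 11/3; p² − 14·q² = 121 − 126 = -5.
  k = 3: m = 2, d = 5, a = ⌊(3 + 2)/5⌋ = 1; p/q = (1·11 + 4)/(1·3 + 1) = 15/4; p² − 14·q² = 225 − 224 = 1.
  The first convergent with p² − 14·q² = 1 gives the fundamental solution (x₁, y₁) = (15, 4).
Step 2: Apply the recurrence (x_{n+1}, y_{n+1}) = (x₁x_n + 14y₁y_n, x₁y_n + y₁x_n) repeatedly.
  From (x_1, y_1) = (15, 4): x_2 = 15·15 + 14·4·4 = 449; y_2 = 15·4 + 4·15 = 120.
  From (x_2, y_2) = (449, 120): x_3 = 15·449 + 14·4·120 = 13455; y_3 = 15·120 + 4·449 = 3596.
  From (x_3, y_3) = (13455, 3596): x_4 = 15·13455 + 14·4·3596 = 403201; y_4 = 15·3596 + 4·13455 = 107760.
  From (x_4, y_4) = (403201, 107760): x_5 = 15·403201 + 14·4·107760 = 12082575; y_5 = 15·107760 + 4·403201 = 3229204.
Step 3: Verify x_5² - 14·y_5² = 145988618630625 - 145988618630624 = 1 (should be 1). ✓

(x_1, y_1) = (15, 4); (x_5, y_5) = (12082575, 3229204).


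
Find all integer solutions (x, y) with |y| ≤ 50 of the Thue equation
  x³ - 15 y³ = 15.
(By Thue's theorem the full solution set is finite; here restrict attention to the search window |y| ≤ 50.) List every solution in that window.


The equation is x³ - 15y³ = 15. For fixed y, x³ = 15·y³ + 15, so a solution requires the RHS to be a perfect cube.
Strategy: iterate y from -50 to 50, compute RHS = 15·y³ + 15, and check whether it is a (positive or negative) perfect cube.
Check small values of y:
  y = 0: RHS = 15 is not a perfect cube.
  y = 1: RHS = 30 is not a perfect cube.
  y = -1: RHS = 0 = (0)³ ⇒ x = 0 works.
  y = 2: RHS = 135 is not a perfect cube.
  y = -2: RHS = -105 is not a perfect cube.
  y = 3: RHS = 420 is not a perfect cube.
  y = -3: RHS = -390 is not a perfect cube.
Continuing the search up to |y| = 50 finds no further solutions beyond those listed.
Collected solutions: (0, -1).

Solutions (with |y| ≤ 50): (0, -1).


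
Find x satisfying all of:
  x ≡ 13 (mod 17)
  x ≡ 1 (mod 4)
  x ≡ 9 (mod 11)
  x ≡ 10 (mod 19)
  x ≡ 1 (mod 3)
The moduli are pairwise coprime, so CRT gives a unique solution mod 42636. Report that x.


Product of moduli M = 17 · 4 · 11 · 19 · 3 = 42636.
Merge one congruence at a time:
  Start: x ≡ 13 (mod 17).
  Combine with x ≡ 1 (mod 4); new modulus lcm = 68.
    Write x = 13 + 17·t and substitute into x ≡ 1 (mod 4): 17·t ≡ 1 − 13 = -12 (mod 4).
    Reduce coefficients mod 4: 1·t ≡ 0 (mod 4).
    So t ≡ 0 (mod 4).
    Then x = 13 + 17·0 = 13, valid modulo lcm(17, 4) = 68: x ≡ 13 (mod 68).
  Combine with x ≡ 9 (mod 11); new modulus lcm = 748.
    Write x = 13 + 68·t and substitute into x ≡ 9 (mod 11): 68·t ≡ 9 − 13 = -4 (mod 11).
    Reduce coefficients mod 11: 2·t ≡ 7 (mod 11).
    The inverse of 2 mod 11 is 6 (since 2·6 = 12 = 1·11 + 1), so t ≡ 6·7 = 42 ≡ 9 (mod 11).
    Then x = 13 + 68·9 = 625, valid modulo lcm(68, 11) = 748: x ≡ 625 (mod 748).
  Combine with x ≡ 10 (mod 19); new modulus lcm = 14212.
    Write x = 625 + 748·t and substitute into x ≡ 10 (mod 19): 748·t ≡ 10 − 625 = -615 (mod 19).
    Reduce coefficients mod 19: 7·t ≡ 12 (mod 19).
    The inverse of 7 mod 19 is 11 (since 7·11 = 77 = 4·19 + 1), so t ≡ 11·12 = 132 ≡ 18 (mod 19).
    Then x = 625 + 748·18 = 14089, valid modulo lcm(748, 19) = 14212: x ≡ 14089 (mod 14212).
  Combine with x ≡ 1 (mod 3); new modulus lcm = 42636.
    Write x = 14089 + 14212·t and substitute into x ≡ 1 (mod 3): 14212·t ≡ 1 − 14089 = -14088 (mod 3).
    Reduce coefficients mod 3: 1·t ≡ 0 (mod 3).
    So t ≡ 0 (mod 3).
    Then x = 14089 + 14212·0 = 14089, valid modulo lcm(14212, 3) = 42636: x ≡ 14089 (mod 42636).
Verify against each original: 14089 mod 17 = 13, 14089 mod 4 = 1, 14089 mod 11 = 9, 14089 mod 19 = 10, 14089 mod 3 = 1.

x ≡ 14089 (mod 42636).


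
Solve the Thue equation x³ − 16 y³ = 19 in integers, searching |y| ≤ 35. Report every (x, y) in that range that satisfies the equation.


The equation is x³ - 16y³ = 19. For fixed y, x³ = 16·y³ + 19, so a solution requires the RHS to be a perfect cube.
Strategy: iterate y from -35 to 35, compute RHS = 16·y³ + 19, and check whether it is a (positive or negative) perfect cube.
Check small values of y:
  y = 0: RHS = 19 is not a perfect cube.
  y = 1: RHS = 35 is not a perfect cube.
  y = -1: RHS = 3 is not a perfect cube.
  y = 2: RHS = 147 is not a perfect cube.
  y = -2: RHS = -109 is not a perfect cube.
  y = 3: RHS = 451 is not a perfect cube.
  y = -3: RHS = -413 is not a perfect cube.
Continuing the search up to |y| = 35 finds no solutions either.
No (x, y) in the scanned range satisfies the equation.

No integer solutions with |y| ≤ 35.


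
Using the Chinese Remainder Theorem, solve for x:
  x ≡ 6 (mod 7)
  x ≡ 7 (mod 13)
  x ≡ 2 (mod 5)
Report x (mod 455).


Moduli 7, 13, 5 are pairwise coprime; by CRT there is a unique solution modulo M = 7 · 13 · 5 = 455.
Solve pairwise, accumulating the modulus:
  Start with x ≡ 6 (mod 7).
  Combine with x ≡ 7 (mod 13): since gcd(7, 13) = 1, we get a unique residue mod 91.
    Write x = 6 + 7·t and substitute into x ≡ 7 (mod 13): 7·t ≡ 7 − 6 = 1 (mod 13).
    The inverse of 7 mod 13 is 2 (since 7·2 = 14 = 1·13 + 1), so t ≡ 2·1 = 2 ≡ 2 (mod 13).
    Then x = 6 + 7·2 = 20, valid modulo lcm(7, 13) = 91: x ≡ 20 (mod 91).
  Combine with x ≡ 2 (mod 5): since gcd(91, 5) = 1, we get a unique residue mod 455.
    Write x = 20 + 91·t and substitute into x ≡ 2 (mod 5): 91·t ≡ 2 − 20 = -18 (mod 5).
    Reduce coefficients mod 5: 1·t ≡ 2 (mod 5).
    So t ≡ 2 (mod 5).
    Then x = 20 + 91·2 = 202, valid modulo lcm(91, 5) = 455: x ≡ 202 (mod 455).
Verify: 202 mod 7 = 6 ✓, 202 mod 13 = 7 ✓, 202 mod 5 = 2 ✓.

x ≡ 202 (mod 455).


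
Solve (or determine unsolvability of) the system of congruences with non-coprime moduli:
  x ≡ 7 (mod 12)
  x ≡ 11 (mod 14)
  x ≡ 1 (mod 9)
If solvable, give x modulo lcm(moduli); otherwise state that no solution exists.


Moduli 12, 14, 9 are not pairwise coprime, so CRT works modulo lcm(m_i) when all pairwise compatibility conditions hold.
Pairwise compatibility: gcd(m_i, m_j) must divide a_i - a_j for every pair.
Merge one congruence at a time:
  Start: x ≡ 7 (mod 12).
  Combine with x ≡ 11 (mod 14): gcd(12, 14) = 2; 11 - 7 = 4, which IS divisible by 2, so compatible.
    Write x = 7 + 12·t and substitute into x ≡ 11 (mod 14): 12·t ≡ 11 − 7 = 4 (mod 14).
    Divide the congruence (and modulus) by g = 2: 6·t ≡ 2 (mod 7).
    The inverse of 6 mod 7 is 6 (since 6·6 = 36 = 5·7 + 1), so t ≡ 6·2 = 12 ≡ 5 (mod 7).
    Then x = 7 + 12·5 = 67, valid modulo lcm(12, 14) = 84: x ≡ 67 (mod 84).
  Combine with x ≡ 1 (mod 9): gcd(84, 9) = 3; 1 - 67 = -66, which IS divisible by 3, so compatible.
    Write x = 67 + 84·t and substitute into x ≡ 1 (mod 9): 84·t ≡ 1 − 67 = -66 (mod 9).
    Divide the congruence (and modulus) by g = 3: 28·t ≡ -22 (mod 3).
    Reduce coefficients mod 3: 1·t ≡ 2 (mod 3).
    So t ≡ 2 (mod 3).
    Then x = 67 + 84·2 = 235, valid modulo lcm(84, 9) = 252: x ≡ 235 (mod 252).
Verify: 235 mod 12 = 7, 235 mod 14 = 11, 235 mod 9 = 1.

x ≡ 235 (mod 252).


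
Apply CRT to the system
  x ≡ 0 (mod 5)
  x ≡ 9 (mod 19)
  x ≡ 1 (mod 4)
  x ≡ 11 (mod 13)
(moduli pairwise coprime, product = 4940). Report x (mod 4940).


Product of moduli M = 5 · 19 · 4 · 13 = 4940.
Merge one congruence at a time:
  Start: x ≡ 0 (mod 5).
  Combine with x ≡ 9 (mod 19); new modulus lcm = 95.
    Write x = 0 + 5·t and substitute into x ≡ 9 (mod 19): 5·t ≡ 9 − 0 = 9 (mod 19).
    The inverse of 5 mod 19 is 4 (since 5·4 = 20 = 1·19 + 1), so t ≡ 4·9 = 36 ≡ 17 (mod 19).
    Then x = 0 + 5·17 = 85, valid modulo lcm(5, 19) = 95: x ≡ 85 (mod 95).
  Combine with x ≡ 1 (mod 4); new modulus lcm = 380.
    Write x = 85 + 95·t and substitute into x ≡ 1 (mod 4): 95·t ≡ 1 − 85 = -84 (mod 4).
    Reduce coefficients mod 4: 3·t ≡ 0 (mod 4).
    The inverse of 3 mod 4 is 3 (since 3·3 = 9 = 2·4 + 1), so t ≡ 3·0 = 0 ≡ 0 (mod 4).
    Then x = 85 + 95·0 = 85, valid modulo lcm(95, 4) = 380: x ≡ 85 (mod 380).
  Combine with x ≡ 11 (mod 13); new modulus lcm = 4940.
    Write x = 85 + 380·t and substitute into x ≡ 11 (mod 13): 380·t ≡ 11 − 85 = -74 (mod 13).
    Reduce coefficients mod 13: 3·t ≡ 4 (mod 13).
    The inverse of 3 mod 13 is 9 (since 3·9 = 27 = 2·13 + 1), so t ≡ 9·4 = 36 ≡ 10 (mod 13).
    Then x = 85 + 380·10 = 3885, valid modulo lcm(380, 13) = 4940: x ≡ 3885 (mod 4940).
Verify against each original: 3885 mod 5 = 0, 3885 mod 19 = 9, 3885 mod 4 = 1, 3885 mod 13 = 11.

x ≡ 3885 (mod 4940).


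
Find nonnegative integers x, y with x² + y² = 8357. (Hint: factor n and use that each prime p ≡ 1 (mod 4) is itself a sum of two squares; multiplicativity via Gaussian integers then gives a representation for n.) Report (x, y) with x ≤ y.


Step 1: Factor n = 8357 = 61 · 137.
Step 2: Check the mod-4 condition on each prime factor: 61 ≡ 1 (mod 4), exponent 1; 137 ≡ 1 (mod 4), exponent 1.
All primes ≡ 3 (mod 4) appear to even exponent (or don't appear), so by the two-squares theorem n IS expressible as a sum of two squares.
Step 3: Build a representation. Here n = 61 · 137 is a product of primes ≡ 1 (mod 4). Each prime p ≡ 1 (mod 4) is itself a sum of two squares; find a² by testing p − a² for a perfect square:
  61: 61 − 1² = 60, 61 − 2² = 57, 61 − 3² = 52, 61 − 4² = 45, 61 − 5² = 36 = 6² ⇒ 61 = 5² + 6².
  137: 137 − 1² = 136, 137 − 2² = 133, 137 − 3² = 128, 137 − 4² = 121 = 11² ⇒ 137 = 4² + 11².
  Combine using the Brahmagupta–Fibonacci identity (a² + b²)(c² + d²) = (ac − bd)² + (ad + bc)² = (ac + bd)² + (ad − bc)²:
  61 · 137 = 8357: from (5² + 6²)(4² + 11²), take (5·4 − 6·11, 5·11 + 6·4) = (20 − 66, 55 + 24) = (-46, 79); dropping signs (only squares matter) gives (46, 79); check 46² + 79² = 2116 + 6241 = 8357 ✓.
Step 4: Order so x ≤ y and verify: 46² + 79² = 2116 + 6241 = 8357 = n. ✓

n = 8357 = 46² + 79² (one valid representation with x ≤ y).


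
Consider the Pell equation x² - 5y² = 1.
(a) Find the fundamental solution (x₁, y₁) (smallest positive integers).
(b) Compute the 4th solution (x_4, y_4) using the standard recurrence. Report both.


Step 1: Find the fundamental solution (x₁, y₁) of x² - 5y² = 1.
  Expand √5 as a continued fraction. a₀ = ⌊√5⌋ = 2; iterate m_{k+1} = d_k·a_k − m_k, d_{k+1} = (5 − m_{k+1}²)/d_k, a_{k+1} = ⌊(a₀ + m_{k+1})/d_{k+1}⌋ (starting m₀ = 0, d₀ = 1), with convergents p_k = a_k·p_{k-1} + p_{k-2}, q_k = a_k·q_{k-1} + q_{k-2} (p₋₁ = 1, q₋₁ = 0):
  k = 0: a₀ = 2; p₀/q₀ = 2/1; p₀² − 5·q₀² = 4 − 5 = -1.
  k = 1: m = 2, d = 1, a = ⌊(2 + 2)/1⌋ = 4; p/q = (4·2 + 1)/(4·1 + 0) = 9/4; p² − 5·q² = 81 − 80 = 1.
  The first convergent with p² − 5·q² = 1 gives the fundamental solution (x₁, y₁) = (9, 4).
Step 2: Apply the recurrence (x_{n+1}, y_{n+1}) = (x₁x_n + 5y₁y_n, x₁y_n + y₁x_n) repeatedly.
  From (x_1, y_1) = (9, 4): x_2 = 9·9 + 5·4·4 = 161; y_2 = 9·4 + 4·9 = 72.
  From (x_2, y_2) = (161, 72): x_3 = 9·161 + 5·4·72 = 2889; y_3 = 9·72 + 4·161 = 1292.
  From (x_3, y_3) = (2889, 1292): x_4 = 9·2889 + 5·4·1292 = 51841; y_4 = 9·1292 + 4·2889 = 23184.
Step 3: Verify x_4² - 5·y_4² = 2687489281 - 2687489280 = 1 (should be 1). ✓

(x_1, y_1) = (9, 4); (x_4, y_4) = (51841, 23184).


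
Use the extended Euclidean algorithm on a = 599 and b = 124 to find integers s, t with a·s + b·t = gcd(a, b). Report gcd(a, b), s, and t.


Euclidean algorithm on (599, 124) — divide until remainder is 0:
  599 = 4 · 124 + 103
  124 = 1 · 103 + 21
  103 = 4 · 21 + 19
  21 = 1 · 19 + 2
  19 = 9 · 2 + 1
  2 = 2 · 1 + 0
gcd(599, 124) = 1.
Track Bezout coefficients alongside the remainders: start with r₀ = 599 = a·1 + b·0 (s = 1, t = 0) and r₁ = 124 = a·0 + b·1 (s = 0, t = 1); each new remainder r_{k+1} = r_{k-1} − q_k·r_k inherits s_{k+1} = s_{k-1} − q_k·s_k, t_{k+1} = t_{k-1} − q_k·t_k, so r_k = a·s_k + b·t_k at every step:
  q = 4: r = 103, s = 1 − 4·0 = 1, t = 0 − 4·1 = -4  (check: 599·1 + 124·(-4) = 103)
  q = 1: r = 21, s = 0 − 1·1 = -1, t = 1 − 1·(-4) = 5  (check: 599·(-1) + 124·5 = 21)
  q = 4: r = 19, s = 1 − 4·(-1) = 5, t = -4 − 4·5 = -24  (check: 599·5 + 124·(-24) = 19)
  q = 1: r = 2, s = -1 − 1·5 = -6, t = 5 − 1·(-24) = 29  (check: 599·(-6) + 124·29 = 2)
  q = 9: r = 1, s = 5 − 9·(-6) = 59, t = -24 − 9·29 = -285  (check: 599·59 + 124·(-285) = 1)
The row with r = 1 (the gcd) gives the Bezout coefficients s = 59, t = -285.
Result: 599 · (59) + 124 · (-285) = 1.

gcd(599, 124) = 1; s = 59, t = -285 (check: 599·59 + 124·(-285) = 1).


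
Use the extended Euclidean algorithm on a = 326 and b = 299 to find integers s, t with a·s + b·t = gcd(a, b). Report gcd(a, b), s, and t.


Euclidean algorithm on (326, 299) — divide until remainder is 0:
  326 = 1 · 299 + 27
  299 = 11 · 27 + 2
  27 = 13 · 2 + 1
  2 = 2 · 1 + 0
gcd(326, 299) = 1.
Track Bezout coefficients alongside the remainders: start with r₀ = 326 = a·1 + b·0 (s = 1, t = 0) and r₁ = 299 = a·0 + b·1 (s = 0, t = 1); each new remainder r_{k+1} = r_{k-1} − q_k·r_k inherits s_{k+1} = s_{k-1} − q_k·s_k, t_{k+1} = t_{k-1} − q_k·t_k, so r_k = a·s_k + b·t_k at every step:
  q = 1: r = 27, s = 1 − 1·0 = 1, t = 0 − 1·1 = -1  (check: 326·1 + 299·(-1) = 27)
  q = 11: r = 2, s = 0 − 11·1 = -11, t = 1 − 11·(-1) = 12  (check: 326·(-11) + 299·12 = 2)
  q = 13: r = 1, s = 1 − 13·(-11) = 144, t = -1 − 13·12 = -157  (check: 326·144 + 299·(-157) = 1)
The row with r = 1 (the gcd) gives the Bezout coefficients s = 144, t = -157.
Result: 326 · (144) + 299 · (-157) = 1.

gcd(326, 299) = 1; s = 144, t = -157 (check: 326·144 + 299·(-157) = 1).


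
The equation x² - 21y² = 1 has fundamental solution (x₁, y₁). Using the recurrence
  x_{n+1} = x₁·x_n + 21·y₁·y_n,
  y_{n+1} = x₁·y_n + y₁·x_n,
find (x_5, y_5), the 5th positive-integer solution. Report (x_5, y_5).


Step 1: Find the fundamental solution (x₁, y₁) of x² - 21y² = 1.
  Expand √21 as a continued fraction. a₀ = ⌊√21⌋ = 4; iterate m_{k+1} = d_k·a_k − m_k, d_{k+1} = (21 − m_{k+1}²)/d_k, a_{k+1} = ⌊(a₀ + m_{k+1})/d_{k+1}⌋ (starting m₀ = 0, d₀ = 1), with convergents p_k = a_k·p_{k-1} + p_{k-2}, q_k = a_k·q_{k-1} + q_{k-2} (p₋₁ = 1, q₋₁ = 0):
  k = 0: a₀ = 4; p₀/q₀ = 4/1; p₀² − 21·q₀² = 16 − 21 = -5.
  k = 1: m = 4, d = 5, a = ⌊(4 + 4)/5⌋ = 1; p/q = (1·4 + 1)/(1·1 + 0) = 5/1; p² − 21·q² = 25 − 21 = 4.
  k = 2: m = 1, d = 4, a = ⌊(4 + 1)/4⌋ = 1; p/q = (1·5 + 4)/(1·1 + 1) = 9/2; p² − 21·q² = 81 − 84 = -3.
  k = 3: m = 3, d = 3, a = ⌊(4 + 3)/3⌋ = 2; p/q = (2·9 + 5)/(2·2 + 1) = 23/5; p² − 21·q² = 529 − 525 = 4.
  k = 4: m = 3, d = 4, a = ⌊(4 + 3)/4⌋ = 1; p/q = (1·23 + 9)/(1·5 + 2) = 32/7; p² − 21·q² = 1024 − 1029 = -5.
  k = 5: m = 1, d = 5, a = ⌊(4 + 1)/5⌋ = 1; p/q = (1·32 + 23)/(1·7 + 5) = 55/12; p² − 21·q² = 3025 − 3024 = 1.
  The first convergent with p² − 21·q² = 1 gives the fundamental solution (x₁, y₁) = (55, 12).
Step 2: Apply the recurrence (x_{n+1}, y_{n+1}) = (x₁x_n + 21y₁y_n, x₁y_n + y₁x_n) repeatedly.
  From (x_1, y_1) = (55, 12): x_2 = 55·55 + 21·12·12 = 6049; y_2 = 55·12 + 12·55 = 1320.
  From (x_2, y_2) = (6049, 1320): x_3 = 55·6049 + 21·12·1320 = 665335; y_3 = 55·1320 + 12·6049 = 145188.
  From (x_3, y_3) = (665335, 145188): x_4 = 55·665335 + 21·12·145188 = 73180801; y_4 = 55·145188 + 12·665335 = 15969360.
  From (x_4, y_4) = (73180801, 15969360): x_5 = 55·73180801 + 21·12·15969360 = 8049222775; y_5 = 55·15969360 + 12·73180801 = 1756484412.
Step 3: Verify x_5² - 21·y_5² = 64789987281578700625 - 64789987281578700624 = 1 (should be 1). ✓

(x_1, y_1) = (55, 12); (x_5, y_5) = (8049222775, 1756484412).


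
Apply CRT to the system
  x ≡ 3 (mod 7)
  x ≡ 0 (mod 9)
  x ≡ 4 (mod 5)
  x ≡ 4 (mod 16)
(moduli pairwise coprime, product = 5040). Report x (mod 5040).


Product of moduli M = 7 · 9 · 5 · 16 = 5040.
Merge one congruence at a time:
  Start: x ≡ 3 (mod 7).
  Combine with x ≡ 0 (mod 9); new modulus lcm = 63.
    Write x = 3 + 7·t and substitute into x ≡ 0 (mod 9): 7·t ≡ 0 − 3 = -3 (mod 9).
    Reduce coefficients mod 9: 7·t ≡ 6 (mod 9).
    The inverse of 7 mod 9 is 4 (since 7·4 = 28 = 3·9 + 1), so t ≡ 4·6 = 24 ≡ 6 (mod 9).
    Then x = 3 + 7·6 = 45, valid modulo lcm(7, 9) = 63: x ≡ 45 (mod 63).
  Combine with x ≡ 4 (mod 5); new modulus lcm = 315.
    Write x = 45 + 63·t and substitute into x ≡ 4 (mod 5): 63·t ≡ 4 − 45 = -41 (mod 5).
    Reduce coefficients mod 5: 3·t ≡ 4 (mod 5).
    The inverse of 3 mod 5 is 2 (since 3·2 = 6 = 1·5 + 1), so t ≡ 2·4 = 8 ≡ 3 (mod 5).
    Then x = 45 + 63·3 = 234, valid modulo lcm(63, 5) = 315: x ≡ 234 (mod 315).
  Combine with x ≡ 4 (mod 16); new modulus lcm = 5040.
    Write x = 234 + 315·t and substitute into x ≡ 4 (mod 16): 315·t ≡ 4 − 234 = -230 (mod 16).
    Reduce coefficients mod 16: 11·t ≡ 10 (mod 16).
    The inverse of 11 mod 16 is 3 (since 11·3 = 33 = 2·16 + 1), so t ≡ 3·10 = 30 ≡ 14 (mod 16).
    Then x = 234 + 315·14 = 4644, valid modulo lcm(315, 16) = 5040: x ≡ 4644 (mod 5040).
Verify against each original: 4644 mod 7 = 3, 4644 mod 9 = 0, 4644 mod 5 = 4, 4644 mod 16 = 4.

x ≡ 4644 (mod 5040).


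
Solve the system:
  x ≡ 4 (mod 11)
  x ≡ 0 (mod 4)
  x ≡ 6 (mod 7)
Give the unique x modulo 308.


Moduli 11, 4, 7 are pairwise coprime; by CRT there is a unique solution modulo M = 11 · 4 · 7 = 308.
Solve pairwise, accumulating the modulus:
  Start with x ≡ 4 (mod 11).
  Combine with x ≡ 0 (mod 4): since gcd(11, 4) = 1, we get a unique residue mod 44.
    Write x = 4 + 11·t and substitute into x ≡ 0 (mod 4): 11·t ≡ 0 − 4 = -4 (mod 4).
    Reduce coefficients mod 4: 3·t ≡ 0 (mod 4).
    The inverse of 3 mod 4 is 3 (since 3·3 = 9 = 2·4 + 1), so t ≡ 3·0 = 0 ≡ 0 (mod 4).
    Then x = 4 + 11·0 = 4, valid modulo lcm(11, 4) = 44: x ≡ 4 (mod 44).
  Combine with x ≡ 6 (mod 7): since gcd(44, 7) = 1, we get a unique residue mod 308.
    Write x = 4 + 44·t and substitute into x ≡ 6 (mod 7): 44·t ≡ 6 − 4 = 2 (mod 7).
    Reduce coefficients mod 7: 2·t ≡ 2 (mod 7).
    The inverse of 2 mod 7 is 4 (since 2·4 = 8 = 1·7 + 1), so t ≡ 4·2 = 8 ≡ 1 (mod 7).
    Then x = 4 + 44·1 = 48, valid modulo lcm(44, 7) = 308: x ≡ 48 (mod 308).
Verify: 48 mod 11 = 4 ✓, 48 mod 4 = 0 ✓, 48 mod 7 = 6 ✓.

x ≡ 48 (mod 308).


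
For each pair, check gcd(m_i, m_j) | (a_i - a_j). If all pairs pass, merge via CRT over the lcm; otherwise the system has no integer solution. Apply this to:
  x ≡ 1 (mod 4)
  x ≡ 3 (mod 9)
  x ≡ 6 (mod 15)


Moduli 4, 9, 15 are not pairwise coprime, so CRT works modulo lcm(m_i) when all pairwise compatibility conditions hold.
Pairwise compatibility: gcd(m_i, m_j) must divide a_i - a_j for every pair.
Merge one congruence at a time:
  Start: x ≡ 1 (mod 4).
  Combine with x ≡ 3 (mod 9): gcd(4, 9) = 1; 3 - 1 = 2, which IS divisible by 1, so compatible.
    Write x = 1 + 4·t and substitute into x ≡ 3 (mod 9): 4·t ≡ 3 − 1 = 2 (mod 9).
    The inverse of 4 mod 9 is 7 (since 4·7 = 28 = 3·9 + 1), so t ≡ 7·2 = 14 ≡ 5 (mod 9).
    Then x = 1 + 4·5 = 21, valid modulo lcm(4, 9) = 36: x ≡ 21 (mod 36).
  Combine with x ≡ 6 (mod 15): gcd(36, 15) = 3; 6 - 21 = -15, which IS divisible by 3, so compatible.
    Write x = 21 + 36·t and substitute into x ≡ 6 (mod 15): 36·t ≡ 6 − 21 = -15 (mod 15).
    Divide the congruence (and modulus) by g = 3: 12·t ≡ -5 (mod 5).
    Reduce coefficients mod 5: 2·t ≡ 0 (mod 5).
    The inverse of 2 mod 5 is 3 (since 2·3 = 6 = 1·5 + 1), so t ≡ 3·0 = 0 ≡ 0 (mod 5).
    Then x = 21 + 36·0 = 21, valid modulo lcm(36, 15) = 180: x ≡ 21 (mod 180).
Verify: 21 mod 4 = 1, 21 mod 9 = 3, 21 mod 15 = 6.

x ≡ 21 (mod 180).


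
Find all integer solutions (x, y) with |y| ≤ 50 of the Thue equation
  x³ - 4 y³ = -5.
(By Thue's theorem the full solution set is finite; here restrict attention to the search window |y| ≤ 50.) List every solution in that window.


The equation is x³ - 4y³ = -5. For fixed y, x³ = 4·y³ − 5, so a solution requires the RHS to be a perfect cube.
Strategy: iterate y from -50 to 50, compute RHS = 4·y³ − 5, and check whether it is a (positive or negative) perfect cube.
Check small values of y:
  y = 0: RHS = -5 is not a perfect cube.
  y = 1: RHS = -1 = (-1)³ ⇒ x = -1 works.
  y = -1: RHS = -9 is not a perfect cube.
  y = 2: RHS = 27 = (3)³ ⇒ x = 3 works.
  y = -2: RHS = -37 is not a perfect cube.
  y = 3: RHS = 103 is not a perfect cube.
  y = -3: RHS = -113 is not a perfect cube.
Continuing the search up to |y| = 50 finds no further solutions beyond those listed.
Collected solutions: (-1, 1), (3, 2).

Solutions (with |y| ≤ 50): (-1, 1), (3, 2).


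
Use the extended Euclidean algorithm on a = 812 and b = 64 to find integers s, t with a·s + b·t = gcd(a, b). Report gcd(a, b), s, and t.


Euclidean algorithm on (812, 64) — divide until remainder is 0:
  812 = 12 · 64 + 44
  64 = 1 · 44 + 20
  44 = 2 · 20 + 4
  20 = 5 · 4 + 0
gcd(812, 64) = 4.
Track Bezout coefficients alongside the remainders: start with r₀ = 812 = a·1 + b·0 (s = 1, t = 0) and r₁ = 64 = a·0 + b·1 (s = 0, t = 1); each new remainder r_{k+1} = r_{k-1} − q_k·r_k inherits s_{k+1} = s_{k-1} − q_k·s_k, t_{k+1} = t_{k-1} − q_k·t_k, so r_k = a·s_k + b·t_k at every step:
  q = 12: r = 44, s = 1 − 12·0 = 1, t = 0 − 12·1 = -12  (check: 812·1 + 64·(-12) = 44)
  q = 1: r = 20, s = 0 − 1·1 = -1, t = 1 − 1·(-12) = 13  (check: 812·(-1) + 64·13 = 20)
  q = 2: r = 4, s = 1 − 2·(-1) = 3, t = -12 − 2·13 = -38  (check: 812·3 + 64·(-38) = 4)
The row with r = 4 (the gcd) gives the Bezout coefficients s = 3, t = -38.
Result: 812 · (3) + 64 · (-38) = 4.

gcd(812, 64) = 4; s = 3, t = -38 (check: 812·3 + 64·(-38) = 4).


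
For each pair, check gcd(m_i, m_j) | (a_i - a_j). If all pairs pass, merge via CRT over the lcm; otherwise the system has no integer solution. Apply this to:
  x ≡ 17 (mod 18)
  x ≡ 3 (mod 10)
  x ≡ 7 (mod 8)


Moduli 18, 10, 8 are not pairwise coprime, so CRT works modulo lcm(m_i) when all pairwise compatibility conditions hold.
Pairwise compatibility: gcd(m_i, m_j) must divide a_i - a_j for every pair.
Merge one congruence at a time:
  Start: x ≡ 17 (mod 18).
  Combine with x ≡ 3 (mod 10): gcd(18, 10) = 2; 3 - 17 = -14, which IS divisible by 2, so compatible.
    Write x = 17 + 18·t and substitute into x ≡ 3 (mod 10): 18·t ≡ 3 − 17 = -14 (mod 10).
    Divide the congruence (and modulus) by g = 2: 9·t ≡ -7 (mod 5).
    Reduce coefficients mod 5: 4·t ≡ 3 (mod 5).
    The inverse of 4 mod 5 is 4 (since 4·4 = 16 = 3·5 + 1), so t ≡ 4·3 = 12 ≡ 2 (mod 5).
    Then x = 17 + 18·2 = 53, valid modulo lcm(18, 10) = 90: x ≡ 53 (mod 90).
  Combine with x ≡ 7 (mod 8): gcd(90, 8) = 2; 7 - 53 = -46, which IS divisible by 2, so compatible.
    Write x = 53 + 90·t and substitute into x ≡ 7 (mod 8): 90·t ≡ 7 − 53 = -46 (mod 8).
    Divide the congruence (and modulus) by g = 2: 45·t ≡ -23 (mod 4).
    Reduce coefficients mod 4: 1·t ≡ 1 (mod 4).
    So t ≡ 1 (mod 4).
    Then x = 53 + 90·1 = 143, valid modulo lcm(90, 8) = 360: x ≡ 143 (mod 360).
Verify: 143 mod 18 = 17, 143 mod 10 = 3, 143 mod 8 = 7.

x ≡ 143 (mod 360).


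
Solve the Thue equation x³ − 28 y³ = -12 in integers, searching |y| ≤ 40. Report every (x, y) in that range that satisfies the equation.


The equation is x³ - 28y³ = -12. For fixed y, x³ = 28·y³ − 12, so a solution requires the RHS to be a perfect cube.
Strategy: iterate y from -40 to 40, compute RHS = 28·y³ − 12, and check whether it is a (positive or negative) perfect cube.
Check small values of y:
  y = 0: RHS = -12 is not a perfect cube.
  y = 1: RHS = 16 is not a perfect cube.
  y = -1: RHS = -40 is not a perfect cube.
  y = 2: RHS = 212 is not a perfect cube.
  y = -2: RHS = -236 is not a perfect cube.
  y = 3: RHS = 744 is not a perfect cube.
  y = -3: RHS = -768 is not a perfect cube.
Continuing the search up to |y| = 40 finds no solutions either.
No (x, y) in the scanned range satisfies the equation.

No integer solutions with |y| ≤ 40.


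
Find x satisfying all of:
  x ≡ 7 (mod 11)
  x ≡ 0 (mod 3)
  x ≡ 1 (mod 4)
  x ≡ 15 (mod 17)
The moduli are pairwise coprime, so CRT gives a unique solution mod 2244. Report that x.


Product of moduli M = 11 · 3 · 4 · 17 = 2244.
Merge one congruence at a time:
  Start: x ≡ 7 (mod 11).
  Combine with x ≡ 0 (mod 3); new modulus lcm = 33.
    Write x = 7 + 11·t and substitute into x ≡ 0 (mod 3): 11·t ≡ 0 − 7 = -7 (mod 3).
    Reduce coefficients mod 3: 2·t ≡ 2 (mod 3).
    The inverse of 2 mod 3 is 2 (since 2·2 = 4 = 1·3 + 1), so t ≡ 2·2 = 4 ≡ 1 (mod 3).
    Then x = 7 + 11·1 = 18, valid modulo lcm(11, 3) = 33: x ≡ 18 (mod 33).
  Combine with x ≡ 1 (mod 4); new modulus lcm = 132.
    Write x = 18 + 33·t and substitute into x ≡ 1 (mod 4): 33·t ≡ 1 − 18 = -17 (mod 4).
    Reduce coefficients mod 4: 1·t ≡ 3 (mod 4).
    So t ≡ 3 (mod 4).
    Then x = 18 + 33·3 = 117, valid modulo lcm(33, 4) = 132: x ≡ 117 (mod 132).
  Combine with x ≡ 15 (mod 17); new modulus lcm = 2244.
    Write x = 117 + 132·t and substitute into x ≡ 15 (mod 17): 132·t ≡ 15 − 117 = -102 (mod 17).
    Reduce coefficients mod 17: 13·t ≡ 0 (mod 17).
    The inverse of 13 mod 17 is 4 (since 13·4 = 52 = 3·17 + 1), so t ≡ 4·0 = 0 ≡ 0 (mod 17).
    Then x = 117 + 132·0 = 117, valid modulo lcm(132, 17) = 2244: x ≡ 117 (mod 2244).
Verify against each original: 117 mod 11 = 7, 117 mod 3 = 0, 117 mod 4 = 1, 117 mod 17 = 15.

x ≡ 117 (mod 2244).


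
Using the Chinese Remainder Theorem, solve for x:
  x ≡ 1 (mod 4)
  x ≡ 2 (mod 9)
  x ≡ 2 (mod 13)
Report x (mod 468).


Moduli 4, 9, 13 are pairwise coprime; by CRT there is a unique solution modulo M = 4 · 9 · 13 = 468.
Solve pairwise, accumulating the modulus:
  Start with x ≡ 1 (mod 4).
  Combine with x ≡ 2 (mod 9): since gcd(4, 9) = 1, we get a unique residue mod 36.
    Write x = 1 + 4·t and substitute into x ≡ 2 (mod 9): 4·t ≡ 2 − 1 = 1 (mod 9).
    The inverse of 4 mod 9 is 7 (since 4·7 = 28 = 3·9 + 1), so t ≡ 7·1 = 7 ≡ 7 (mod 9).
    Then x = 1 + 4·7 = 29, valid modulo lcm(4, 9) = 36: x ≡ 29 (mod 36).
  Combine with x ≡ 2 (mod 13): since gcd(36, 13) = 1, we get a unique residue mod 468.
    Write x = 29 + 36·t and substitute into x ≡ 2 (mod 13): 36·t ≡ 2 − 29 = -27 (mod 13).
    Reduce coefficients mod 13: 10·t ≡ 12 (mod 13).
    The inverse of 10 mod 13 is 4 (since 10·4 = 40 = 3·13 + 1), so t ≡ 4·12 = 48 ≡ 9 (mod 13).
    Then x = 29 + 36·9 = 353, valid modulo lcm(36, 13) = 468: x ≡ 353 (mod 468).
Verify: 353 mod 4 = 1 ✓, 353 mod 9 = 2 ✓, 353 mod 13 = 2 ✓.

x ≡ 353 (mod 468).


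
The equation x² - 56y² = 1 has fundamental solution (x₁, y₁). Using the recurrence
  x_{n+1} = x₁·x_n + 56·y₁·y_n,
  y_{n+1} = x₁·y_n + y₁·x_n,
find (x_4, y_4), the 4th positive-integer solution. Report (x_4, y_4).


Step 1: Find the fundamental solution (x₁, y₁) of x² - 56y² = 1.
  Expand √56 as a continued fraction. a₀ = ⌊√56⌋ = 7; iterate m_{k+1} = d_k·a_k − m_k, d_{k+1} = (56 − m_{k+1}²)/d_k, a_{k+1} = ⌊(a₀ + m_{k+1})/d_{k+1}⌋ (starting m₀ = 0, d₀ = 1), with convergents p_k = a_k·p_{k-1} + p_{k-2}, q_k = a_k·q_{k-1} + q_{k-2} (p₋₁ = 1, q₋₁ = 0):
  k = 0: a₀ = 7; p₀/q₀ = 7/1; p₀² − 56·q₀² = 49 − 56 = -7.
  k = 1: m = 7, d = 7, a = ⌊(7 + 7)/7⌋ = 2; p/q = (2·7 + 1)/(2·1 + 0) = 15/2; p² − 56·q² = 225 − 224 = 1.
  The first convergent with p² − 56·q² = 1 gives the fundamental solution (x₁, y₁) = (15, 2).
Step 2: Apply the recurrence (x_{n+1}, y_{n+1}) = (x₁x_n + 56y₁y_n, x₁y_n + y₁x_n) repeatedly.
  From (x_1, y_1) = (15, 2): x_2 = 15·15 + 56·2·2 = 449; y_2 = 15·2 + 2·15 = 60.
  From (x_2, y_2) = (449, 60): x_3 = 15·449 + 56·2·60 = 13455; y_3 = 15·60 + 2·449 = 1798.
  From (x_3, y_3) = (13455, 1798): x_4 = 15·13455 + 56·2·1798 = 403201; y_4 = 15·1798 + 2·13455 = 53880.
Step 3: Verify x_4² - 56·y_4² = 162571046401 - 162571046400 = 1 (should be 1). ✓

(x_1, y_1) = (15, 2); (x_4, y_4) = (403201, 53880).


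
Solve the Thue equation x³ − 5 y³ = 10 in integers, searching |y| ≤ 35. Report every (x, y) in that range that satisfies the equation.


The equation is x³ - 5y³ = 10. For fixed y, x³ = 5·y³ + 10, so a solution requires the RHS to be a perfect cube.
Strategy: iterate y from -35 to 35, compute RHS = 5·y³ + 10, and check whether it is a (positive or negative) perfect cube.
Check small values of y:
  y = 0: RHS = 10 is not a perfect cube.
  y = 1: RHS = 15 is not a perfect cube.
  y = -1: RHS = 5 is not a perfect cube.
  y = 2: RHS = 50 is not a perfect cube.
  y = -2: RHS = -30 is not a perfect cube.
  y = 3: RHS = 145 is not a perfect cube.
  y = -3: RHS = -125 = (-5)³ ⇒ x = -5 works.
Continuing the search up to |y| = 35 finds no further solutions beyond those listed.
Collected solutions: (-5, -3).

Solutions (with |y| ≤ 35): (-5, -3).


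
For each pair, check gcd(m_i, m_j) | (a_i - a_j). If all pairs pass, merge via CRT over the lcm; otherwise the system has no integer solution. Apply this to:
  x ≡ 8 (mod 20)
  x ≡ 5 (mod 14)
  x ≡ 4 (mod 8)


Moduli 20, 14, 8 are not pairwise coprime, so CRT works modulo lcm(m_i) when all pairwise compatibility conditions hold.
Pairwise compatibility: gcd(m_i, m_j) must divide a_i - a_j for every pair.
Merge one congruence at a time:
  Start: x ≡ 8 (mod 20).
  Combine with x ≡ 5 (mod 14): gcd(20, 14) = 2, and 5 - 8 = -3 is NOT divisible by 2.
    ⇒ system is inconsistent (no integer solution).

No solution (the system is inconsistent).


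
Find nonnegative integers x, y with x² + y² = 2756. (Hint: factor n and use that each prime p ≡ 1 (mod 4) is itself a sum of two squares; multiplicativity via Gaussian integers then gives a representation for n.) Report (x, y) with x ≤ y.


Step 1: Factor n = 2756 = 2^2 · 13 · 53.
Step 2: Check the mod-4 condition on each prime factor: 2 = 2 (special); 13 ≡ 1 (mod 4), exponent 1; 53 ≡ 1 (mod 4), exponent 1.
All primes ≡ 3 (mod 4) appear to even exponent (or don't appear), so by the two-squares theorem n IS expressible as a sum of two squares.
Step 3: Build a representation. Group n = k² · m with k = 2 and m = 13 · 53 = 689 (a product of primes ≡ 1 (mod 4)); a representation of m scales to one of n via (k·x)² + (k·y)² = k²(x² + y²). Each prime p ≡ 1 (mod 4) is itself a sum of two squares; find a² by testing p − a² for a perfect square:
  13: 13 − 1² = 12, 13 − 2² = 9 = 3² ⇒ 13 = 2² + 3².
  53: 53 − 1² = 52, 53 − 2² = 49 = 7² ⇒ 53 = 2² + 7².
  Combine using the Brahmagupta–Fibonacci identity (a² + b²)(c² + d²) = (ac − bd)² + (ad + bc)² = (ac + bd)² + (ad − bc)²:
  13 · 53 = 689: from (2² + 3²)(2² + 7²), take (2·2 − 3·7, 2·7 + 3·2) = (4 − 21, 14 + 6) = (-17, 20); dropping signs (only squares matter) gives (17, 20); check 17² + 20² = 289 + 400 = 689 ✓.
  Scale by k = 2: (2·17, 2·20) = (34, 40).
Step 4: Order so x ≤ y and verify: 34² + 40² = 1156 + 1600 = 2756 = n. ✓

n = 2756 = 34² + 40² (one valid representation with x ≤ y).


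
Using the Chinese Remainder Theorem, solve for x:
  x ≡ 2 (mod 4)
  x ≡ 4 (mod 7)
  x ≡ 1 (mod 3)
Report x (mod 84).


Moduli 4, 7, 3 are pairwise coprime; by CRT there is a unique solution modulo M = 4 · 7 · 3 = 84.
Solve pairwise, accumulating the modulus:
  Start with x ≡ 2 (mod 4).
  Combine with x ≡ 4 (mod 7): since gcd(4, 7) = 1, we get a unique residue mod 28.
    Write x = 2 + 4·t and substitute into x ≡ 4 (mod 7): 4·t ≡ 4 − 2 = 2 (mod 7).
    The inverse of 4 mod 7 is 2 (since 4·2 = 8 = 1·7 + 1), so t ≡ 2·2 = 4 ≡ 4 (mod 7).
    Then x = 2 + 4·4 = 18, valid modulo lcm(4, 7) = 28: x ≡ 18 (mod 28).
  Combine with x ≡ 1 (mod 3): since gcd(28, 3) = 1, we get a unique residue mod 84.
    Write x = 18 + 28·t and substitute into x ≡ 1 (mod 3): 28·t ≡ 1 − 18 = -17 (mod 3).
    Reduce coefficients mod 3: 1·t ≡ 1 (mod 3).
    So t ≡ 1 (mod 3).
    Then x = 18 + 28·1 = 46, valid modulo lcm(28, 3) = 84: x ≡ 46 (mod 84).
Verify: 46 mod 4 = 2 ✓, 46 mod 7 = 4 ✓, 46 mod 3 = 1 ✓.

x ≡ 46 (mod 84).


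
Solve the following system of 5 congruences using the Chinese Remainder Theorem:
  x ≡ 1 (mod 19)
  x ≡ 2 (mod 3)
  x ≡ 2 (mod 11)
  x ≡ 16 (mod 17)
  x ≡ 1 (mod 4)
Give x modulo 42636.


Product of moduli M = 19 · 3 · 11 · 17 · 4 = 42636.
Merge one congruence at a time:
  Start: x ≡ 1 (mod 19).
  Combine with x ≡ 2 (mod 3); new modulus lcm = 57.
    Write x = 1 + 19·t and substitute into x ≡ 2 (mod 3): 19·t ≡ 2 − 1 = 1 (mod 3).
    Reduce coefficients mod 3: 1·t ≡ 1 (mod 3).
    So t ≡ 1 (mod 3).
    Then x = 1 + 19·1 = 20, valid modulo lcm(19, 3) = 57: x ≡ 20 (mod 57).
  Combine with x ≡ 2 (mod 11); new modulus lcm = 627.
    Write x = 20 + 57·t and substitute into x ≡ 2 (mod 11): 57·t ≡ 2 − 20 = -18 (mod 11).
    Reduce coefficients mod 11: 2·t ≡ 4 (mod 11).
    The inverse of 2 mod 11 is 6 (since 2·6 = 12 = 1·11 + 1), so t ≡ 6·4 = 24 ≡ 2 (mod 11).
    Then x = 20 + 57·2 = 134, valid modulo lcm(57, 11) = 627: x ≡ 134 (mod 627).
  Combine with x ≡ 16 (mod 17); new modulus lcm = 10659.
    Write x = 134 + 627·t and substitute into x ≡ 16 (mod 17): 627·t ≡ 16 − 134 = -118 (mod 17).
    Reduce coefficients mod 17: 15·t ≡ 1 (mod 17).
    The inverse of 15 mod 17 is 8 (since 15·8 = 120 = 7·17 + 1), so t ≡ 8·1 = 8 ≡ 8 (mod 17).
    Then x = 134 + 627·8 = 5150, valid modulo lcm(627, 17) = 10659: x ≡ 5150 (mod 10659).
  Combine with x ≡ 1 (mod 4); new modulus lcm = 42636.
    Write x = 5150 + 10659·t and substitute into x ≡ 1 (mod 4): 10659·t ≡ 1 − 5150 = -5149 (mod 4).
    Reduce coefficients mod 4: 3·t ≡ 3 (mod 4).
    The inverse of 3 mod 4 is 3 (since 3·3 = 9 = 2·4 + 1), so t ≡ 3·3 = 9 ≡ 1 (mod 4).
    Then x = 5150 + 10659·1 = 15809, valid modulo lcm(10659, 4) = 42636: x ≡ 15809 (mod 42636).
Verify against each original: 15809 mod 19 = 1, 15809 mod 3 = 2, 15809 mod 11 = 2, 15809 mod 17 = 16, 15809 mod 4 = 1.

x ≡ 15809 (mod 42636).


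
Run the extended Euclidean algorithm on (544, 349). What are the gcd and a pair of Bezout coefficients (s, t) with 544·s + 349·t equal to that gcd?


Euclidean algorithm on (544, 349) — divide until remainder is 0:
  544 = 1 · 349 + 195
  349 = 1 · 195 + 154
  195 = 1 · 154 + 41
  154 = 3 · 41 + 31
  41 = 1 · 31 + 10
  31 = 3 · 10 + 1
  10 = 10 · 1 + 0
gcd(544, 349) = 1.
Track Bezout coefficients alongside the remainders: start with r₀ = 544 = a·1 + b·0 (s = 1, t = 0) and r₁ = 349 = a·0 + b·1 (s = 0, t = 1); each new remainder r_{k+1} = r_{k-1} − q_k·r_k inherits s_{k+1} = s_{k-1} − q_k·s_k, t_{k+1} = t_{k-1} − q_k·t_k, so r_k = a·s_k + b·t_k at every step:
  q = 1: r = 195, s = 1 − 1·0 = 1, t = 0 − 1·1 = -1  (check: 544·1 + 349·(-1) = 195)
  q = 1: r = 154, s = 0 − 1·1 = -1, t = 1 − 1·(-1) = 2  (check: 544·(-1) + 349·2 = 154)
  q = 1: r = 41, s = 1 − 1·(-1) = 2, t = -1 − 1·2 = -3  (check: 544·2 + 349·(-3) = 41)
  q = 3: r = 31, s = -1 − 3·2 = -7, t = 2 − 3·(-3) = 11  (check: 544·(-7) + 349·11 = 31)
  q = 1: r = 10, s = 2 − 1·(-7) = 9, t = -3 − 1·11 = -14  (check: 544·9 + 349·(-14) = 10)
  q = 3: r = 1, s = -7 − 3·9 = -34, t = 11 − 3·(-14) = 53  (check: 544·(-34) + 349·53 = 1)
The row with r = 1 (the gcd) gives the Bezout coefficients s = -34, t = 53.
Result: 544 · (-34) + 349 · (53) = 1.

gcd(544, 349) = 1; s = -34, t = 53 (check: 544·(-34) + 349·53 = 1).


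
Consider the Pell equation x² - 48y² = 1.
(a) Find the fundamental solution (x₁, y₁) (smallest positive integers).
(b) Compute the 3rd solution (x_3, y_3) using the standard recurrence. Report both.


Step 1: Find the fundamental solution (x₁, y₁) of x² - 48y² = 1.
  Expand √48 as a continued fraction. a₀ = ⌊√48⌋ = 6; iterate m_{k+1} = d_k·a_k − m_k, d_{k+1} = (48 − m_{k+1}²)/d_k, a_{k+1} = ⌊(a₀ + m_{k+1})/d_{k+1}⌋ (starting m₀ = 0, d₀ = 1), with convergents p_k = a_k·p_{k-1} + p_{k-2}, q_k = a_k·q_{k-1} + q_{k-2} (p₋₁ = 1, q₋₁ = 0):
  k = 0: a₀ = 6; p₀/q₀ = 6/1; p₀² − 48·q₀² = 36 − 48 = -12.
  k = 1: m = 6, d = 12, a = ⌊(6 + 6)/12⌋ = 1; p/q = (1·6 + 1)/(1·1 + 0) = 7/1; p² − 48·q² = 49 − 48 = 1.
  The first convergent with p² − 48·q² = 1 gives the fundamental solution (x₁, y₁) = (7, 1).
Step 2: Apply the recurrence (x_{n+1}, y_{n+1}) = (x₁x_n + 48y₁y_n, x₁y_n + y₁x_n) repeatedly.
  From (x_1, y_1) = (7, 1): x_2 = 7·7 + 48·1·1 = 97; y_2 = 7·1 + 1·7 = 14.
  From (x_2, y_2) = (97, 14): x_3 = 7·97 + 48·1·14 = 1351; y_3 = 7·14 + 1·97 = 195.
Step 3: Verify x_3² - 48·y_3² = 1825201 - 1825200 = 1 (should be 1). ✓

(x_1, y_1) = (7, 1); (x_3, y_3) = (1351, 195).


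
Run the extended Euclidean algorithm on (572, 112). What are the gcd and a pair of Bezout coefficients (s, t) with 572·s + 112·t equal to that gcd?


Euclidean algorithm on (572, 112) — divide until remainder is 0:
  572 = 5 · 112 + 12
  112 = 9 · 12 + 4
  12 = 3 · 4 + 0
gcd(572, 112) = 4.
Track Bezout coefficients alongside the remainders: start with r₀ = 572 = a·1 + b·0 (s = 1, t = 0) and r₁ = 112 = a·0 + b·1 (s = 0, t = 1); each new remainder r_{k+1} = r_{k-1} − q_k·r_k inherits s_{k+1} = s_{k-1} − q_k·s_k, t_{k+1} = t_{k-1} − q_k·t_k, so r_k = a·s_k + b·t_k at every step:
  q = 5: r = 12, s = 1 − 5·0 = 1, t = 0 − 5·1 = -5  (check: 572·1 + 112·(-5) = 12)
  q = 9: r = 4, s = 0 − 9·1 = -9, t = 1 − 9·(-5) = 46  (check: 572·(-9) + 112·46 = 4)
The row with r = 4 (the gcd) gives the Bezout coefficients s = -9, t = 46.
Result: 572 · (-9) + 112 · (46) = 4.

gcd(572, 112) = 4; s = -9, t = 46 (check: 572·(-9) + 112·46 = 4).


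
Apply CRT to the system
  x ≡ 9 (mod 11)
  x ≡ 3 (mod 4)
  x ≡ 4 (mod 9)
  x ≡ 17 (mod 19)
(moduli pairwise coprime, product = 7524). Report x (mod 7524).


Product of moduli M = 11 · 4 · 9 · 19 = 7524.
Merge one congruence at a time:
  Start: x ≡ 9 (mod 11).
  Combine with x ≡ 3 (mod 4); new modulus lcm = 44.
    Write x = 9 + 11·t and substitute into x ≡ 3 (mod 4): 11·t ≡ 3 − 9 = -6 (mod 4).
    Reduce coefficients mod 4: 3·t ≡ 2 (mod 4).
    The inverse of 3 mod 4 is 3 (since 3·3 = 9 = 2·4 + 1), so t ≡ 3·2 = 6 ≡ 2 (mod 4).
    Then x = 9 + 11·2 = 31, valid modulo lcm(11, 4) = 44: x ≡ 31 (mod 44).
  Combine with x ≡ 4 (mod 9); new modulus lcm = 396.
    Write x = 31 + 44·t and substitute into x ≡ 4 (mod 9): 44·t ≡ 4 − 31 = -27 (mod 9).
    Reduce coefficients mod 9: 8·t ≡ 0 (mod 9).
    The inverse of 8 mod 9 is 8 (since 8·8 = 64 = 7·9 + 1), so t ≡ 8·0 = 0 ≡ 0 (mod 9).
    Then x = 31 + 44·0 = 31, valid modulo lcm(44, 9) = 396: x ≡ 31 (mod 396).
  Combine with x ≡ 17 (mod 19); new modulus lcm = 7524.
    Write x = 31 + 396·t and substitute into x ≡ 17 (mod 19): 396·t ≡ 17 − 31 = -14 (mod 19).
    Reduce coefficients mod 19: 16·t ≡ 5 (mod 19).
    The inverse of 16 mod 19 is 6 (since 16·6 = 96 = 5·19 + 1), so t ≡ 6·5 = 30 ≡ 11 (mod 19).
    Then x = 31 + 396·11 = 4387, valid modulo lcm(396, 19) = 7524: x ≡ 4387 (mod 7524).
Verify against each original: 4387 mod 11 = 9, 4387 mod 4 = 3, 4387 mod 9 = 4, 4387 mod 19 = 17.

x ≡ 4387 (mod 7524).
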